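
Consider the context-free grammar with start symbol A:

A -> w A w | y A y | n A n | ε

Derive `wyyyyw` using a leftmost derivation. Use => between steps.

A => wAw => wyAyw => wyyAyyw => wyyyyw

A => wAw   [A -> w A w]
wAw => wyAyw   [A -> y A y]
wyAyw => wyyAyyw   [A -> y A y]
wyyAyyw => wyyyyw   [A -> ε]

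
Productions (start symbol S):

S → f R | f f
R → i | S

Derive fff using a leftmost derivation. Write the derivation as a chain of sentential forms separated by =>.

S => fR   [S → f R]
fR => fS   [R → S]
fS => fff   [S → f f]

S => fR => fS => fff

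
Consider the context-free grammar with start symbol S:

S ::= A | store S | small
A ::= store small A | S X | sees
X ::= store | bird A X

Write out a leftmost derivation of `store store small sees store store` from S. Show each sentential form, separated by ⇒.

S ⇒ store S   [S ::= store S]
store S ⇒ store A   [S ::= A]
store A ⇒ store S X   [A ::= S X]
store S X ⇒ store A X   [S ::= A]
store A X ⇒ store store small A X   [A ::= store small A]
store store small A X ⇒ store store small S X X   [A ::= S X]
store store small S X X ⇒ store store small A X X   [S ::= A]
store store small A X X ⇒ store store small sees X X   [A ::= sees]
store store small sees X X ⇒ store store small sees store X   [X ::= store]
store store small sees store X ⇒ store store small sees store store   [X ::= store]

S ⇒ store S ⇒ store A ⇒ store S X ⇒ store A X ⇒ store store small A X ⇒ store store small S X X ⇒ store store small A X X ⇒ store store small sees X X ⇒ store store small sees store X ⇒ store store small sees store store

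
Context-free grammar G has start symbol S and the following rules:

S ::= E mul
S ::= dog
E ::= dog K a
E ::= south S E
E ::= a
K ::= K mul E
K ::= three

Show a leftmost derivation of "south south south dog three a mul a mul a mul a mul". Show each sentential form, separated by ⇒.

S ⇒ E mul ⇒ south S E mul ⇒ south E mul E mul ⇒ south south S E mul E mul ⇒ south south E mul E mul E mul ⇒ south south south S E mul E mul E mul ⇒ south south south E mul E mul E mul E mul ⇒ south south south dog K a mul E mul E mul E mul ⇒ south south south dog three a mul E mul E mul E mul ⇒ south south south dog three a mul a mul E mul E mul ⇒ south south south dog three a mul a mul a mul E mul ⇒ south south south dog three a mul a mul a mul a mul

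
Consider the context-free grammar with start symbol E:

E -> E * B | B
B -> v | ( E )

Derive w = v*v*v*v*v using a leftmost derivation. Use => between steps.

E => E*B   [E -> E * B]
E*B => E*B*B   [E -> E * B]
E*B*B => E*B*B*B   [E -> E * B]
E*B*B*B => E*B*B*B*B   [E -> E * B]
E*B*B*B*B => B*B*B*B*B   [E -> B]
B*B*B*B*B => v*B*B*B*B   [B -> v]
v*B*B*B*B => v*v*B*B*B   [B -> v]
v*v*B*B*B => v*v*v*B*B   [B -> v]
v*v*v*B*B => v*v*v*v*B   [B -> v]
v*v*v*v*B => v*v*v*v*v   [B -> v]

E => E*B => E*B*B => E*B*B*B => E*B*B*B*B => B*B*B*B*B => v*B*B*B*B => v*v*B*B*B => v*v*v*B*B => v*v*v*v*B => v*v*v*v*v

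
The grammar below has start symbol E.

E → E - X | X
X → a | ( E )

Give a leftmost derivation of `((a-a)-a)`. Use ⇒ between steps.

E⇒X⇒(E)⇒(E-X)⇒(X-X)⇒((E)-X)⇒((E-X)-X)⇒((X-X)-X)⇒((a-X)-X)⇒((a-a)-X)⇒((a-a)-a)

E ⇒ X   [E → X]
X ⇒ (E)   [X → ( E )]
(E) ⇒ (E-X)   [E → E - X]
(E-X) ⇒ (X-X)   [E → X]
(X-X) ⇒ ((E)-X)   [X → ( E )]
((E)-X) ⇒ ((E-X)-X)   [E → E - X]
((E-X)-X) ⇒ ((X-X)-X)   [E → X]
((X-X)-X) ⇒ ((a-X)-X)   [X → a]
((a-X)-X) ⇒ ((a-a)-X)   [X → a]
((a-a)-X) ⇒ ((a-a)-a)   [X → a]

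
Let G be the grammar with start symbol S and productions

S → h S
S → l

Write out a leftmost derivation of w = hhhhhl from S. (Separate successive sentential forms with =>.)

S => hS   [S → h S]
hS => hhS   [S → h S]
hhS => hhhS   [S → h S]
hhhS => hhhhS   [S → h S]
hhhhS => hhhhhS   [S → h S]
hhhhhS => hhhhhl   [S → l]

S => hS => hhS => hhhS => hhhhS => hhhhhS => hhhhhl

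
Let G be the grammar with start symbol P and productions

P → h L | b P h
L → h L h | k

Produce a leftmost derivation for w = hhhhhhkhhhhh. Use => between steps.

P => hL   [P → h L]
hL => hhLh   [L → h L h]
hhLh => hhhLhh   [L → h L h]
hhhLhh => hhhhLhhh   [L → h L h]
hhhhLhhh => hhhhhLhhhh   [L → h L h]
hhhhhLhhhh => hhhhhhLhhhhh   [L → h L h]
hhhhhhLhhhhh => hhhhhhkhhhhh   [L → k]

P => hL => hhLh => hhhLhh => hhhhLhhh => hhhhhLhhhh => hhhhhhLhhhhh => hhhhhhkhhhhh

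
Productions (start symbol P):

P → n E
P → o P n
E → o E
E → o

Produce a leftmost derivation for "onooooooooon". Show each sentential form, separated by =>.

P => oPn => onEn => onoEn => onooEn => onoooEn => onooooEn => onoooooEn => onooooooEn => onoooooooEn => onooooooooEn => onooooooooon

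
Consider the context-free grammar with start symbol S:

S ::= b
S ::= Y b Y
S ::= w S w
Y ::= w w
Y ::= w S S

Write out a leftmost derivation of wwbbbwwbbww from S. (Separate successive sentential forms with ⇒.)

S ⇒ YbY   [S ::= Y b Y]
YbY ⇒ wSSbY   [Y ::= w S S]
wSSbY ⇒ wYbYSbY   [S ::= Y b Y]
wYbYSbY ⇒ wwSSbYSbY   [Y ::= w S S]
wwSSbYSbY ⇒ wwbSbYSbY   [S ::= b]
wwbSbYSbY ⇒ wwbbbYSbY   [S ::= b]
wwbbbYSbY ⇒ wwbbbwwSbY   [Y ::= w w]
wwbbbwwSbY ⇒ wwbbbwwbbY   [S ::= b]
wwbbbwwbbY ⇒ wwbbbwwbbww   [Y ::= w w]

S⇒YbY⇒wSSbY⇒wYbYSbY⇒wwSSbYSbY⇒wwbSbYSbY⇒wwbbbYSbY⇒wwbbbwwSbY⇒wwbbbwwbbY⇒wwbbbwwbbww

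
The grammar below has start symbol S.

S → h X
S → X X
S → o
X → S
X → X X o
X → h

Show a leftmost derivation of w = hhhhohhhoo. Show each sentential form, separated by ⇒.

S ⇒ hX ⇒ hXXo ⇒ hXXoXo ⇒ hhXoXo ⇒ hhSoXo ⇒ hhhXoXo ⇒ hhhhoXo ⇒ hhhhoXXoo ⇒ hhhhoSXoo ⇒ hhhhohXXoo ⇒ hhhhohhXoo ⇒ hhhhohhhoo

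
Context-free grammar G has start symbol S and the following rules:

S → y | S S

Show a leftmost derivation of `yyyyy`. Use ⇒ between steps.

S ⇒ SS ⇒ SSS ⇒ SSSS ⇒ ySSS ⇒ ySSSS ⇒ yySSS ⇒ yyySS ⇒ yyyyS ⇒ yyyyy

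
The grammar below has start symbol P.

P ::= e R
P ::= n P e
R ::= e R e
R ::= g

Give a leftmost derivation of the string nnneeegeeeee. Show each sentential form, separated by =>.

P => nPe   [P ::= n P e]
nPe => nnPee   [P ::= n P e]
nnPee => nnnPeee   [P ::= n P e]
nnnPeee => nnneReee   [P ::= e R]
nnneReee => nnneeReeee   [R ::= e R e]
nnneeReeee => nnneeeReeeee   [R ::= e R e]
nnneeeReeeee => nnneeegeeeee   [R ::= g]

P => nPe => nnPee => nnnPeee => nnneReee => nnneeReeee => nnneeeReeeee => nnneeegeeeee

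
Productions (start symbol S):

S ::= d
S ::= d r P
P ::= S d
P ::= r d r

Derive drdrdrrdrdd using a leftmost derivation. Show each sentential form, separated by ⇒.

S ⇒ drP ⇒ drSd ⇒ drdrPd ⇒ drdrSdd ⇒ drdrdrPdd ⇒ drdrdrrdrdd

S ⇒ drP   [S ::= d r P]
drP ⇒ drSd   [P ::= S d]
drSd ⇒ drdrPd   [S ::= d r P]
drdrPd ⇒ drdrSdd   [P ::= S d]
drdrSdd ⇒ drdrdrPdd   [S ::= d r P]
drdrdrPdd ⇒ drdrdrrdrdd   [P ::= r d r]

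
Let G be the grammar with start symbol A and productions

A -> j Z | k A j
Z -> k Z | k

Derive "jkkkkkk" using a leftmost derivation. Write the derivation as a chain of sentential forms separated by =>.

A => jZ   [A -> j Z]
jZ => jkZ   [Z -> k Z]
jkZ => jkkZ   [Z -> k Z]
jkkZ => jkkkZ   [Z -> k Z]
jkkkZ => jkkkkZ   [Z -> k Z]
jkkkkZ => jkkkkkZ   [Z -> k Z]
jkkkkkZ => jkkkkkk   [Z -> k]

A=>jZ=>jkZ=>jkkZ=>jkkkZ=>jkkkkZ=>jkkkkkZ=>jkkkkkk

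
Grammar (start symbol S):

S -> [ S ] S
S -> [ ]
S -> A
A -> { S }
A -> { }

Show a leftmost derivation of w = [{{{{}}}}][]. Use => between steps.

S => [S]S => [A]S => [{S}]S => [{A}]S => [{{S}}]S => [{{A}}]S => [{{{S}}}]S => [{{{A}}}]S => [{{{{}}}}]S => [{{{{}}}}][]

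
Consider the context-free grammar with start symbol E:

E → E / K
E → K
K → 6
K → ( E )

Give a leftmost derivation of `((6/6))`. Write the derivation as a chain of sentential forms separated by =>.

E => K   [E → K]
K => (E)   [K → ( E )]
(E) => (K)   [E → K]
(K) => ((E))   [K → ( E )]
((E)) => ((E/K))   [E → E / K]
((E/K)) => ((K/K))   [E → K]
((K/K)) => ((6/K))   [K → 6]
((6/K)) => ((6/6))   [K → 6]

E=>K=>(E)=>(K)=>((E))=>((E/K))=>((K/K))=>((6/K))=>((6/6))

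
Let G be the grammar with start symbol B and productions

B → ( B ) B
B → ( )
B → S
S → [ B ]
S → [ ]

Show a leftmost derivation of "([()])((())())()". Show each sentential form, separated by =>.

B => (B)B   [B → ( B ) B]
(B)B => (S)B   [B → S]
(S)B => ([B])B   [S → [ B ]]
([B])B => ([()])B   [B → ( )]
([()])B => ([()])(B)B   [B → ( B ) B]
([()])(B)B => ([()])((B)B)B   [B → ( B ) B]
([()])((B)B)B => ([()])((())B)B   [B → ( )]
([()])((())B)B => ([()])((())())B   [B → ( )]
([()])((())())B => ([()])((())())()   [B → ( )]

B=>(B)B=>(S)B=>([B])B=>([()])B=>([()])(B)B=>([()])((B)B)B=>([()])((())B)B=>([()])((())())B=>([()])((())())()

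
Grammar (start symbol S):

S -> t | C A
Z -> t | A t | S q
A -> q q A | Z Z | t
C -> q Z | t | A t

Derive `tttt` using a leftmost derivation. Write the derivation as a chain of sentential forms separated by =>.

S => CA => AtA => ZZtA => tZtA => tttA => tttt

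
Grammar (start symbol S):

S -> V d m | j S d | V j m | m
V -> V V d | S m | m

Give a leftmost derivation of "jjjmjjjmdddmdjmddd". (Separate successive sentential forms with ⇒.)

S ⇒ jSd   [S -> j S d]
jSd ⇒ jjSdd   [S -> j S d]
jjSdd ⇒ jjjSddd   [S -> j S d]
jjjSddd ⇒ jjjVjmddd   [S -> V j m]
jjjVjmddd ⇒ jjjVVdjmddd   [V -> V V d]
jjjVVdjmddd ⇒ jjjmVdjmddd   [V -> m]
jjjmVdjmddd ⇒ jjjmSmdjmddd   [V -> S m]
jjjmSmdjmddd ⇒ jjjmjSdmdjmddd   [S -> j S d]
jjjmjSdmdjmddd ⇒ jjjmjjSddmdjmddd   [S -> j S d]
jjjmjjSddmdjmddd ⇒ jjjmjjjSdddmdjmddd   [S -> j S d]
jjjmjjjSdddmdjmddd ⇒ jjjmjjjmdddmdjmddd   [S -> m]

S⇒jSd⇒jjSdd⇒jjjSddd⇒jjjVjmddd⇒jjjVVdjmddd⇒jjjmVdjmddd⇒jjjmSmdjmddd⇒jjjmjSdmdjmddd⇒jjjmjjSddmdjmddd⇒jjjmjjjSdddmdjmddd⇒jjjmjjjmdddmdjmddd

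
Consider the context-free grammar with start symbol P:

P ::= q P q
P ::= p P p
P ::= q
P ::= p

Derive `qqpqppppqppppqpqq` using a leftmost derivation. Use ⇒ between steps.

P ⇒ qPq ⇒ qqPqq ⇒ qqpPpqq ⇒ qqpqPqpqq ⇒ qqpqpPpqpqq ⇒ qqpqppPppqpqq ⇒ qqpqpppPpppqpqq ⇒ qqpqppppPppppqpqq ⇒ qqpqppppqppppqpqq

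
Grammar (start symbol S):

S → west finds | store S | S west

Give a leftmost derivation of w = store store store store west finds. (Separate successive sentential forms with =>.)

S => store S   [S → store S]
store S => store store S   [S → store S]
store store S => store store store S   [S → store S]
store store store S => store store store store S   [S → store S]
store store store store S => store store store store west finds   [S → west finds]

S => store S => store store S => store store store S => store store store store S => store store store store west finds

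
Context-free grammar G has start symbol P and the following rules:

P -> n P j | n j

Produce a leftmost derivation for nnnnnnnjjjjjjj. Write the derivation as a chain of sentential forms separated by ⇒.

P ⇒ nPj   [P -> n P j]
nPj ⇒ nnPjj   [P -> n P j]
nnPjj ⇒ nnnPjjj   [P -> n P j]
nnnPjjj ⇒ nnnnPjjjj   [P -> n P j]
nnnnPjjjj ⇒ nnnnnPjjjjj   [P -> n P j]
nnnnnPjjjjj ⇒ nnnnnnPjjjjjj   [P -> n P j]
nnnnnnPjjjjjj ⇒ nnnnnnnjjjjjjj   [P -> n j]

P ⇒ nPj ⇒ nnPjj ⇒ nnnPjjj ⇒ nnnnPjjjj ⇒ nnnnnPjjjjj ⇒ nnnnnnPjjjjjj ⇒ nnnnnnnjjjjjjj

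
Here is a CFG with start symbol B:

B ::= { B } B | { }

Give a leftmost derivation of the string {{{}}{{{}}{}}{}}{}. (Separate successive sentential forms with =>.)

B => {B}B => {{B}B}B => {{{}}B}B => {{{}}{B}B}B => {{{}}{{B}B}B}B => {{{}}{{{}}B}B}B => {{{}}{{{}}{}}B}B => {{{}}{{{}}{}}{}}B => {{{}}{{{}}{}}{}}{}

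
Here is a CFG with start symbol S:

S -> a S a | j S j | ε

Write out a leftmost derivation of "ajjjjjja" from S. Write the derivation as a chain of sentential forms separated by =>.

S => aSa => ajSja => ajjSjja => ajjjSjjja => ajjjjjja

S => aSa   [S -> a S a]
aSa => ajSja   [S -> j S j]
ajSja => ajjSjja   [S -> j S j]
ajjSjja => ajjjSjjja   [S -> j S j]
ajjjSjjja => ajjjjjja   [S -> ε]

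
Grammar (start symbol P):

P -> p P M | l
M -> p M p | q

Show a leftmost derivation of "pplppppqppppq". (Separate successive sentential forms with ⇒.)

P⇒pPM⇒ppPMM⇒pplMM⇒pplpMpM⇒pplppMppM⇒pplpppMpppM⇒pplppppMppppM⇒pplppppqppppM⇒pplppppqppppq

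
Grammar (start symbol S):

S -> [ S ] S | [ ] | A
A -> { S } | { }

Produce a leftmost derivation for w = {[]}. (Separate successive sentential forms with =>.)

S => A   [S -> A]
A => {S}   [A -> { S }]
{S} => {[]}   [S -> [ ]]

S => A => {S} => {[]}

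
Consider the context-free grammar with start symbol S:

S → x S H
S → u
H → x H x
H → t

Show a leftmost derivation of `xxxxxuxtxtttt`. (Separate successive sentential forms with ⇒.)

S⇒xSH⇒xxSHH⇒xxxSHHH⇒xxxxSHHHH⇒xxxxxSHHHHH⇒xxxxxuHHHHH⇒xxxxxuxHxHHHH⇒xxxxxuxtxHHHH⇒xxxxxuxtxtHHH⇒xxxxxuxtxttHH⇒xxxxxuxtxtttH⇒xxxxxuxtxtttt

S ⇒ xSH   [S → x S H]
xSH ⇒ xxSHH   [S → x S H]
xxSHH ⇒ xxxSHHH   [S → x S H]
xxxSHHH ⇒ xxxxSHHHH   [S → x S H]
xxxxSHHHH ⇒ xxxxxSHHHHH   [S → x S H]
xxxxxSHHHHH ⇒ xxxxxuHHHHH   [S → u]
xxxxxuHHHHH ⇒ xxxxxuxHxHHHH   [H → x H x]
xxxxxuxHxHHHH ⇒ xxxxxuxtxHHHH   [H → t]
xxxxxuxtxHHHH ⇒ xxxxxuxtxtHHH   [H → t]
xxxxxuxtxtHHH ⇒ xxxxxuxtxttHH   [H → t]
xxxxxuxtxttHH ⇒ xxxxxuxtxtttH   [H → t]
xxxxxuxtxtttH ⇒ xxxxxuxtxtttt   [H → t]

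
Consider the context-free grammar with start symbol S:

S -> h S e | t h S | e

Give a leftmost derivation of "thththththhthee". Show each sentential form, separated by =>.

S => thS => ththS => thththS => ththththS => thththththS => thththththhSe => thththththhthSe => thththththhthee

S => thS   [S -> t h S]
thS => ththS   [S -> t h S]
ththS => thththS   [S -> t h S]
thththS => ththththS   [S -> t h S]
ththththS => thththththS   [S -> t h S]
thththththS => thththththhSe   [S -> h S e]
thththththhSe => thththththhthSe   [S -> t h S]
thththththhthSe => thththththhthee   [S -> e]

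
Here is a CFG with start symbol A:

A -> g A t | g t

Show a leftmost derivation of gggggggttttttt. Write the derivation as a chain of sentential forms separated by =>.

A => gAt   [A -> g A t]
gAt => ggAtt   [A -> g A t]
ggAtt => gggAttt   [A -> g A t]
gggAttt => ggggAtttt   [A -> g A t]
ggggAtttt => gggggAttttt   [A -> g A t]
gggggAttttt => ggggggAtttttt   [A -> g A t]
ggggggAtttttt => gggggggttttttt   [A -> g t]

A=>gAt=>ggAtt=>gggAttt=>ggggAtttt=>gggggAttttt=>ggggggAtttttt=>gggggggttttttt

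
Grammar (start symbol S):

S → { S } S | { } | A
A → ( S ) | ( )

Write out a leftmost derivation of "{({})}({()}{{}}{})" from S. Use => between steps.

S => {S}S   [S → { S } S]
{S}S => {A}S   [S → A]
{A}S => {(S)}S   [A → ( S )]
{(S)}S => {({})}S   [S → { }]
{({})}S => {({})}A   [S → A]
{({})}A => {({})}(S)   [A → ( S )]
{({})}(S) => {({})}({S}S)   [S → { S } S]
{({})}({S}S) => {({})}({A}S)   [S → A]
{({})}({A}S) => {({})}({()}S)   [A → ( )]
{({})}({()}S) => {({})}({()}{S}S)   [S → { S } S]
{({})}({()}{S}S) => {({})}({()}{{}}S)   [S → { }]
{({})}({()}{{}}S) => {({})}({()}{{}}{})   [S → { }]

S => {S}S => {A}S => {(S)}S => {({})}S => {({})}A => {({})}(S) => {({})}({S}S) => {({})}({A}S) => {({})}({()}S) => {({})}({()}{S}S) => {({})}({()}{{}}S) => {({})}({()}{{}}{})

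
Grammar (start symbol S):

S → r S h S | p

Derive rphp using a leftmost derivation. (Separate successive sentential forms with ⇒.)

S⇒rShS⇒rphS⇒rphp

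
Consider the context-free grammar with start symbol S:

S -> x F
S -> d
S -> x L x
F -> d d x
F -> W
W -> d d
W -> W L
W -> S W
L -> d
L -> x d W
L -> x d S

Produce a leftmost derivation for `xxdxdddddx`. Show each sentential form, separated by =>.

S => xLx => xxdWx => xxdSWx => xxdxFWx => xxdxWWx => xxdxddWx => xxdxddWLx => xxdxddddLx => xxdxdddddx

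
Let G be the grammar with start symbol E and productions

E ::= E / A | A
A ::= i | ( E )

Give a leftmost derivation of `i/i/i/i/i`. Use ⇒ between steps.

E ⇒ E/A ⇒ E/A/A ⇒ E/A/A/A ⇒ E/A/A/A/A ⇒ A/A/A/A/A ⇒ i/A/A/A/A ⇒ i/i/A/A/A ⇒ i/i/i/A/A ⇒ i/i/i/i/A ⇒ i/i/i/i/i

E ⇒ E/A   [E ::= E / A]
E/A ⇒ E/A/A   [E ::= E / A]
E/A/A ⇒ E/A/A/A   [E ::= E / A]
E/A/A/A ⇒ E/A/A/A/A   [E ::= E / A]
E/A/A/A/A ⇒ A/A/A/A/A   [E ::= A]
A/A/A/A/A ⇒ i/A/A/A/A   [A ::= i]
i/A/A/A/A ⇒ i/i/A/A/A   [A ::= i]
i/i/A/A/A ⇒ i/i/i/A/A   [A ::= i]
i/i/i/A/A ⇒ i/i/i/i/A   [A ::= i]
i/i/i/i/A ⇒ i/i/i/i/i   [A ::= i]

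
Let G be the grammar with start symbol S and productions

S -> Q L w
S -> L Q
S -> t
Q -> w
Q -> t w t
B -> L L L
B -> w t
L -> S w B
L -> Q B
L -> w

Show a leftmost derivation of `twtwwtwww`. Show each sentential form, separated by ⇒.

S⇒LQ⇒QBQ⇒twtBQ⇒twtLLLQ⇒twtQBLLQ⇒twtwBLLQ⇒twtwwtLLQ⇒twtwwtwLQ⇒twtwwtwwQ⇒twtwwtwww

S ⇒ LQ   [S -> L Q]
LQ ⇒ QBQ   [L -> Q B]
QBQ ⇒ twtBQ   [Q -> t w t]
twtBQ ⇒ twtLLLQ   [B -> L L L]
twtLLLQ ⇒ twtQBLLQ   [L -> Q B]
twtQBLLQ ⇒ twtwBLLQ   [Q -> w]
twtwBLLQ ⇒ twtwwtLLQ   [B -> w t]
twtwwtLLQ ⇒ twtwwtwLQ   [L -> w]
twtwwtwLQ ⇒ twtwwtwwQ   [L -> w]
twtwwtwwQ ⇒ twtwwtwww   [Q -> w]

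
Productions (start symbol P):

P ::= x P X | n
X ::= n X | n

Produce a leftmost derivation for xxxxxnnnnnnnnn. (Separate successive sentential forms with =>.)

P => xPX => xxPXX => xxxPXXX => xxxxPXXXX => xxxxxPXXXXX => xxxxxnXXXXX => xxxxxnnXXXXX => xxxxxnnnXXXX => xxxxxnnnnXXXX => xxxxxnnnnnXXXX => xxxxxnnnnnnXXX => xxxxxnnnnnnnXX => xxxxxnnnnnnnnX => xxxxxnnnnnnnnn

P => xPX   [P ::= x P X]
xPX => xxPXX   [P ::= x P X]
xxPXX => xxxPXXX   [P ::= x P X]
xxxPXXX => xxxxPXXXX   [P ::= x P X]
xxxxPXXXX => xxxxxPXXXXX   [P ::= x P X]
xxxxxPXXXXX => xxxxxnXXXXX   [P ::= n]
xxxxxnXXXXX => xxxxxnnXXXXX   [X ::= n X]
xxxxxnnXXXXX => xxxxxnnnXXXX   [X ::= n]
xxxxxnnnXXXX => xxxxxnnnnXXXX   [X ::= n X]
xxxxxnnnnXXXX => xxxxxnnnnnXXXX   [X ::= n X]
xxxxxnnnnnXXXX => xxxxxnnnnnnXXX   [X ::= n]
xxxxxnnnnnnXXX => xxxxxnnnnnnnXX   [X ::= n]
xxxxxnnnnnnnXX => xxxxxnnnnnnnnX   [X ::= n]
xxxxxnnnnnnnnX => xxxxxnnnnnnnnn   [X ::= n]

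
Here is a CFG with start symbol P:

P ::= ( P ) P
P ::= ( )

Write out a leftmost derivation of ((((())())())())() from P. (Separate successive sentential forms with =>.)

P => (P)P => ((P)P)P => (((P)P)P)P => ((((P)P)P)P)P => ((((())P)P)P)P => ((((())())P)P)P => ((((())())())P)P => ((((())())())())P => ((((())())())())()

P => (P)P   [P ::= ( P ) P]
(P)P => ((P)P)P   [P ::= ( P ) P]
((P)P)P => (((P)P)P)P   [P ::= ( P ) P]
(((P)P)P)P => ((((P)P)P)P)P   [P ::= ( P ) P]
((((P)P)P)P)P => ((((())P)P)P)P   [P ::= ( )]
((((())P)P)P)P => ((((())())P)P)P   [P ::= ( )]
((((())())P)P)P => ((((())())())P)P   [P ::= ( )]
((((())())())P)P => ((((())())())())P   [P ::= ( )]
((((())())())())P => ((((())())())())()   [P ::= ( )]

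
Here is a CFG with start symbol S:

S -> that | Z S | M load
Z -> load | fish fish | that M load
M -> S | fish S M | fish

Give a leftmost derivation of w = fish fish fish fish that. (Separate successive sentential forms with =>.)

S => Z S => fish fish S => fish fish Z S => fish fish fish fish S => fish fish fish fish that

S => Z S   [S -> Z S]
Z S => fish fish S   [Z -> fish fish]
fish fish S => fish fish Z S   [S -> Z S]
fish fish Z S => fish fish fish fish S   [Z -> fish fish]
fish fish fish fish S => fish fish fish fish that   [S -> that]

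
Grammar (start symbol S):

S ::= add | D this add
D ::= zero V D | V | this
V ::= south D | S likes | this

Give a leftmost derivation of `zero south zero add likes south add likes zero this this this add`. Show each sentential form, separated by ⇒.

S ⇒ D this add   [S ::= D this add]
D this add ⇒ zero V D this add   [D ::= zero V D]
zero V D this add ⇒ zero south D D this add   [V ::= south D]
zero south D D this add ⇒ zero south zero V D D this add   [D ::= zero V D]
zero south zero V D D this add ⇒ zero south zero S likes D D this add   [V ::= S likes]
zero south zero S likes D D this add ⇒ zero south zero add likes D D this add   [S ::= add]
zero south zero add likes D D this add ⇒ zero south zero add likes V D this add   [D ::= V]
zero south zero add likes V D this add ⇒ zero south zero add likes south D D this add   [V ::= south D]
zero south zero add likes south D D this add ⇒ zero south zero add likes south V D this add   [D ::= V]
zero south zero add likes south V D this add ⇒ zero south zero add likes south S likes D this add   [V ::= S likes]
zero south zero add likes south S likes D this add ⇒ zero south zero add likes south add likes D this add   [S ::= add]
zero south zero add likes south add likes D this add ⇒ zero south zero add likes south add likes zero V D this add   [D ::= zero V D]
zero south zero add likes south add likes zero V D this add ⇒ zero south zero add likes south add likes zero this D this add   [V ::= this]
zero south zero add likes south add likes zero this D this add ⇒ zero south zero add likes south add likes zero this this this add   [D ::= this]

S ⇒ D this add ⇒ zero V D this add ⇒ zero south D D this add ⇒ zero south zero V D D this add ⇒ zero south zero S likes D D this add ⇒ zero south zero add likes D D this add ⇒ zero south zero add likes V D this add ⇒ zero south zero add likes south D D this add ⇒ zero south zero add likes south V D this add ⇒ zero south zero add likes south S likes D this add ⇒ zero south zero add likes south add likes D this add ⇒ zero south zero add likes south add likes zero V D this add ⇒ zero south zero add likes south add likes zero this D this add ⇒ zero south zero add likes south add likes zero this this this add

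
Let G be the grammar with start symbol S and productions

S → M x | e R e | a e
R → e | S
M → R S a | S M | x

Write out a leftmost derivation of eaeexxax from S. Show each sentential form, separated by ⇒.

S ⇒ Mx ⇒ RSax ⇒ SSax ⇒ eReSax ⇒ eSeSax ⇒ eaeeSax ⇒ eaeeMxax ⇒ eaeexxax

S ⇒ Mx   [S → M x]
Mx ⇒ RSax   [M → R S a]
RSax ⇒ SSax   [R → S]
SSax ⇒ eReSax   [S → e R e]
eReSax ⇒ eSeSax   [R → S]
eSeSax ⇒ eaeeSax   [S → a e]
eaeeSax ⇒ eaeeMxax   [S → M x]
eaeeMxax ⇒ eaeexxax   [M → x]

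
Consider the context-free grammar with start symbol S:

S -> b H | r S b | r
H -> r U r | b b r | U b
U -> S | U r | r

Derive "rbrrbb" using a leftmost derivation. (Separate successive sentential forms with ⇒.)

S ⇒ rSb   [S -> r S b]
rSb ⇒ rbHb   [S -> b H]
rbHb ⇒ rbUbb   [H -> U b]
rbUbb ⇒ rbUrbb   [U -> U r]
rbUrbb ⇒ rbSrbb   [U -> S]
rbSrbb ⇒ rbrrbb   [S -> r]

S⇒rSb⇒rbHb⇒rbUbb⇒rbUrbb⇒rbSrbb⇒rbrrbb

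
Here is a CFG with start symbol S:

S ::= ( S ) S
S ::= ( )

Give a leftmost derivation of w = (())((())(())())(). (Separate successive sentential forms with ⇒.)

S ⇒ (S)S ⇒ (())S ⇒ (())(S)S ⇒ (())((S)S)S ⇒ (())((())S)S ⇒ (())((())(S)S)S ⇒ (())((())(())S)S ⇒ (())((())(())())S ⇒ (())((())(())())()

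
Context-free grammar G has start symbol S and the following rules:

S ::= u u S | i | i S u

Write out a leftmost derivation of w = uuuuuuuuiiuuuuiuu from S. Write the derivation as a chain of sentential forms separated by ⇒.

S ⇒ uuS ⇒ uuuuS ⇒ uuuuuuS ⇒ uuuuuuuuS ⇒ uuuuuuuuiSu ⇒ uuuuuuuuiiSuu ⇒ uuuuuuuuiiuuSuu ⇒ uuuuuuuuiiuuuuSuu ⇒ uuuuuuuuiiuuuuiuu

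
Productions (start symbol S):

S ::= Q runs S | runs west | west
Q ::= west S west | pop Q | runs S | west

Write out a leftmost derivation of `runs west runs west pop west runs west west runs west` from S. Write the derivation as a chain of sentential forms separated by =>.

S => Q runs S => runs S runs S => runs west runs S => runs west runs Q runs S => runs west runs west S west runs S => runs west runs west Q runs S west runs S => runs west runs west pop Q runs S west runs S => runs west runs west pop west runs S west runs S => runs west runs west pop west runs west west runs S => runs west runs west pop west runs west west runs west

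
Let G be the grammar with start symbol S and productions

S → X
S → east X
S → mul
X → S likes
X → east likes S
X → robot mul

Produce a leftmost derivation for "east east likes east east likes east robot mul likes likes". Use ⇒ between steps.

S ⇒ east X   [S → east X]
east X ⇒ east east likes S   [X → east likes S]
east east likes S ⇒ east east likes east X   [S → east X]
east east likes east X ⇒ east east likes east S likes   [X → S likes]
east east likes east S likes ⇒ east east likes east X likes   [S → X]
east east likes east X likes ⇒ east east likes east east likes S likes   [X → east likes S]
east east likes east east likes S likes ⇒ east east likes east east likes east X likes   [S → east X]
east east likes east east likes east X likes ⇒ east east likes east east likes east S likes likes   [X → S likes]
east east likes east east likes east S likes likes ⇒ east east likes east east likes east X likes likes   [S → X]
east east likes east east likes east X likes likes ⇒ east east likes east east likes east robot mul likes likes   [X → robot mul]

S ⇒ east X ⇒ east east likes S ⇒ east east likes east X ⇒ east east likes east S likes ⇒ east east likes east X likes ⇒ east east likes east east likes S likes ⇒ east east likes east east likes east X likes ⇒ east east likes east east likes east S likes likes ⇒ east east likes east east likes east X likes likes ⇒ east east likes east east likes east robot mul likes likes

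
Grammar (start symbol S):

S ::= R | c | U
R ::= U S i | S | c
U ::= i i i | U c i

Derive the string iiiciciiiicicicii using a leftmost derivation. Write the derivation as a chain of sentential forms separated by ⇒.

S ⇒ R ⇒ USi ⇒ UciSi ⇒ UciciSi ⇒ iiiciciSi ⇒ iiiciciUi ⇒ iiiciciUcii ⇒ iiiciciUcicii ⇒ iiiciciUcicicii ⇒ iiiciciiiicicicii

S ⇒ R   [S ::= R]
R ⇒ USi   [R ::= U S i]
USi ⇒ UciSi   [U ::= U c i]
UciSi ⇒ UciciSi   [U ::= U c i]
UciciSi ⇒ iiiciciSi   [U ::= i i i]
iiiciciSi ⇒ iiiciciUi   [S ::= U]
iiiciciUi ⇒ iiiciciUcii   [U ::= U c i]
iiiciciUcii ⇒ iiiciciUcicii   [U ::= U c i]
iiiciciUcicii ⇒ iiiciciUcicicii   [U ::= U c i]
iiiciciUcicicii ⇒ iiiciciiiicicicii   [U ::= i i i]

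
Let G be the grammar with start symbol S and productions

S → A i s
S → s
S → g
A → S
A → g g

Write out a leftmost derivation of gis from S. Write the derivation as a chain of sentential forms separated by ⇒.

S ⇒ Ais   [S → A i s]
Ais ⇒ Sis   [A → S]
Sis ⇒ gis   [S → g]

S ⇒ Ais ⇒ Sis ⇒ gis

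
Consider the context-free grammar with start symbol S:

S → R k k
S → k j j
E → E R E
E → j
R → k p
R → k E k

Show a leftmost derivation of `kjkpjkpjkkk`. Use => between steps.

S=>Rkk=>kEkkk=>kEREkkk=>kEREREkkk=>kjREREkkk=>kjkpEREkkk=>kjkpjREkkk=>kjkpjkpEkkk=>kjkpjkpjkkk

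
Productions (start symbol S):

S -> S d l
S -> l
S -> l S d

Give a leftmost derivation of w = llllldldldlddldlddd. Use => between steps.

S => lSd => llSdd => lllSddd => lllSdlddd => lllSdldlddd => llllSddldlddd => llllSdlddldlddd => llllSdldlddldlddd => llllSdldldlddldlddd => llllldldldlddldlddd

S => lSd   [S -> l S d]
lSd => llSdd   [S -> l S d]
llSdd => lllSddd   [S -> l S d]
lllSddd => lllSdlddd   [S -> S d l]
lllSdlddd => lllSdldlddd   [S -> S d l]
lllSdldlddd => llllSddldlddd   [S -> l S d]
llllSddldlddd => llllSdlddldlddd   [S -> S d l]
llllSdlddldlddd => llllSdldlddldlddd   [S -> S d l]
llllSdldlddldlddd => llllSdldldlddldlddd   [S -> S d l]
llllSdldldlddldlddd => llllldldldlddldlddd   [S -> l]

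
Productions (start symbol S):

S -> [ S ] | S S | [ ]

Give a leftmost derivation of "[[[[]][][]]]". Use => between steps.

S => [S] => [[S]] => [[SS]] => [[SSS]] => [[[S]SS]] => [[[[]]SS]] => [[[[]][]S]] => [[[[]][][]]]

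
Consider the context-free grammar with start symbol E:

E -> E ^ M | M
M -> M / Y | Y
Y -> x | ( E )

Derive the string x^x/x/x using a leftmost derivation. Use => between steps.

E => E^M => M^M => Y^M => x^M => x^M/Y => x^M/Y/Y => x^Y/Y/Y => x^x/Y/Y => x^x/x/Y => x^x/x/x

E => E^M   [E -> E ^ M]
E^M => M^M   [E -> M]
M^M => Y^M   [M -> Y]
Y^M => x^M   [Y -> x]
x^M => x^M/Y   [M -> M / Y]
x^M/Y => x^M/Y/Y   [M -> M / Y]
x^M/Y/Y => x^Y/Y/Y   [M -> Y]
x^Y/Y/Y => x^x/Y/Y   [Y -> x]
x^x/Y/Y => x^x/x/Y   [Y -> x]
x^x/x/Y => x^x/x/x   [Y -> x]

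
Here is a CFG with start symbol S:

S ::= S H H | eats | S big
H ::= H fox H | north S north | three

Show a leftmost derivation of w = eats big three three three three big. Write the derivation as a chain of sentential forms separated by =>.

S => S big => S H H big => S H H H H big => S big H H H H big => eats big H H H H big => eats big three H H H big => eats big three three H H big => eats big three three three H big => eats big three three three three big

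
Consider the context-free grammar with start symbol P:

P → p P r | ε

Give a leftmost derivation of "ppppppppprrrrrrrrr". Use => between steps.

P => pPr => ppPrr => pppPrrr => ppppPrrrr => pppppPrrrrr => ppppppPrrrrrr => pppppppPrrrrrrr => ppppppppPrrrrrrrr => pppppppppPrrrrrrrrr => ppppppppprrrrrrrrr

P => pPr   [P → p P r]
pPr => ppPrr   [P → p P r]
ppPrr => pppPrrr   [P → p P r]
pppPrrr => ppppPrrrr   [P → p P r]
ppppPrrrr => pppppPrrrrr   [P → p P r]
pppppPrrrrr => ppppppPrrrrrr   [P → p P r]
ppppppPrrrrrr => pppppppPrrrrrrr   [P → p P r]
pppppppPrrrrrrr => ppppppppPrrrrrrrr   [P → p P r]
ppppppppPrrrrrrrr => pppppppppPrrrrrrrrr   [P → p P r]
pppppppppPrrrrrrrrr => ppppppppprrrrrrrrr   [P → ε]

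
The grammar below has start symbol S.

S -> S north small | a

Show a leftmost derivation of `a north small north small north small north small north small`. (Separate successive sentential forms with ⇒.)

S ⇒ S north small   [S -> S north small]
S north small ⇒ S north small north small   [S -> S north small]
S north small north small ⇒ S north small north small north small   [S -> S north small]
S north small north small north small ⇒ S north small north small north small north small   [S -> S north small]
S north small north small north small north small ⇒ S north small north small north small north small north small   [S -> S north small]
S north small north small north small north small north small ⇒ a north small north small north small north small north small   [S -> a]

S ⇒ S north small ⇒ S north small north small ⇒ S north small north small north small ⇒ S north small north small north small north small ⇒ S north small north small north small north small north small ⇒ a north small north small north small north small north small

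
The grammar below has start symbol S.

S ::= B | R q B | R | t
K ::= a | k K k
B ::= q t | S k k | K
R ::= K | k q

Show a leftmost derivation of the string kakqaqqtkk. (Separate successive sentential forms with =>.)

S=>RqB=>KqB=>kKkqB=>kakqB=>kakqSkk=>kakqRqBkk=>kakqKqBkk=>kakqaqBkk=>kakqaqqtkk

S => RqB   [S ::= R q B]
RqB => KqB   [R ::= K]
KqB => kKkqB   [K ::= k K k]
kKkqB => kakqB   [K ::= a]
kakqB => kakqSkk   [B ::= S k k]
kakqSkk => kakqRqBkk   [S ::= R q B]
kakqRqBkk => kakqKqBkk   [R ::= K]
kakqKqBkk => kakqaqBkk   [K ::= a]
kakqaqBkk => kakqaqqtkk   [B ::= q t]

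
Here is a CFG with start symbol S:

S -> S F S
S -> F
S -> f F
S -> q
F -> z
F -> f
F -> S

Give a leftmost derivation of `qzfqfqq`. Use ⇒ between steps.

S ⇒ SFS ⇒ qFS ⇒ qSS ⇒ qSFSS ⇒ qSFSFSS ⇒ qFFSFSS ⇒ qzFSFSS ⇒ qzfSFSS ⇒ qzfqFSS ⇒ qzfqfSS ⇒ qzfqfqS ⇒ qzfqfqq

S ⇒ SFS   [S -> S F S]
SFS ⇒ qFS   [S -> q]
qFS ⇒ qSS   [F -> S]
qSS ⇒ qSFSS   [S -> S F S]
qSFSS ⇒ qSFSFSS   [S -> S F S]
qSFSFSS ⇒ qFFSFSS   [S -> F]
qFFSFSS ⇒ qzFSFSS   [F -> z]
qzFSFSS ⇒ qzfSFSS   [F -> f]
qzfSFSS ⇒ qzfqFSS   [S -> q]
qzfqFSS ⇒ qzfqfSS   [F -> f]
qzfqfSS ⇒ qzfqfqS   [S -> q]
qzfqfqS ⇒ qzfqfqq   [S -> q]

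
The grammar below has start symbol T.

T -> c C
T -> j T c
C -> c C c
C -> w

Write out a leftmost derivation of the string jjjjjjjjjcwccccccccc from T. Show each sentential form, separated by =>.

T => jTc   [T -> j T c]
jTc => jjTcc   [T -> j T c]
jjTcc => jjjTccc   [T -> j T c]
jjjTccc => jjjjTcccc   [T -> j T c]
jjjjTcccc => jjjjjTccccc   [T -> j T c]
jjjjjTccccc => jjjjjjTcccccc   [T -> j T c]
jjjjjjTcccccc => jjjjjjjTccccccc   [T -> j T c]
jjjjjjjTccccccc => jjjjjjjjTcccccccc   [T -> j T c]
jjjjjjjjTcccccccc => jjjjjjjjjTccccccccc   [T -> j T c]
jjjjjjjjjTccccccccc => jjjjjjjjjcCccccccccc   [T -> c C]
jjjjjjjjjcCccccccccc => jjjjjjjjjcwccccccccc   [C -> w]

T => jTc => jjTcc => jjjTccc => jjjjTcccc => jjjjjTccccc => jjjjjjTcccccc => jjjjjjjTccccccc => jjjjjjjjTcccccccc => jjjjjjjjjTccccccccc => jjjjjjjjjcCccccccccc => jjjjjjjjjcwccccccccc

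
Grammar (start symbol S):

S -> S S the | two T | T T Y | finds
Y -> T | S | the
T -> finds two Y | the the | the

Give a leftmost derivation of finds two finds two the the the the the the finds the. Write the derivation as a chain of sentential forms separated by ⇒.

S ⇒ S S the ⇒ T T Y S the ⇒ finds two Y T Y S the ⇒ finds two S T Y S the ⇒ finds two T T Y T Y S the ⇒ finds two finds two Y T Y T Y S the ⇒ finds two finds two the T Y T Y S the ⇒ finds two finds two the the the Y T Y S the ⇒ finds two finds two the the the the T Y S the ⇒ finds two finds two the the the the the Y S the ⇒ finds two finds two the the the the the the S the ⇒ finds two finds two the the the the the the finds the

S ⇒ S S the   [S -> S S the]
S S the ⇒ T T Y S the   [S -> T T Y]
T T Y S the ⇒ finds two Y T Y S the   [T -> finds two Y]
finds two Y T Y S the ⇒ finds two S T Y S the   [Y -> S]
finds two S T Y S the ⇒ finds two T T Y T Y S the   [S -> T T Y]
finds two T T Y T Y S the ⇒ finds two finds two Y T Y T Y S the   [T -> finds two Y]
finds two finds two Y T Y T Y S the ⇒ finds two finds two the T Y T Y S the   [Y -> the]
finds two finds two the T Y T Y S the ⇒ finds two finds two the the the Y T Y S the   [T -> the the]
finds two finds two the the the Y T Y S the ⇒ finds two finds two the the the the T Y S the   [Y -> the]
finds two finds two the the the the T Y S the ⇒ finds two finds two the the the the the Y S the   [T -> the]
finds two finds two the the the the the Y S the ⇒ finds two finds two the the the the the the S the   [Y -> the]
finds two finds two the the the the the the S the ⇒ finds two finds two the the the the the the finds the   [S -> finds]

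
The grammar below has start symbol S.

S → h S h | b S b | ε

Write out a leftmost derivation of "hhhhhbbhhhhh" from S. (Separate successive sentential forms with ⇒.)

S ⇒ hSh   [S → h S h]
hSh ⇒ hhShh   [S → h S h]
hhShh ⇒ hhhShhh   [S → h S h]
hhhShhh ⇒ hhhhShhhh   [S → h S h]
hhhhShhhh ⇒ hhhhhShhhhh   [S → h S h]
hhhhhShhhhh ⇒ hhhhhbSbhhhhh   [S → b S b]
hhhhhbSbhhhhh ⇒ hhhhhbbhhhhh   [S → ε]

S⇒hSh⇒hhShh⇒hhhShhh⇒hhhhShhhh⇒hhhhhShhhhh⇒hhhhhbSbhhhhh⇒hhhhhbbhhhhh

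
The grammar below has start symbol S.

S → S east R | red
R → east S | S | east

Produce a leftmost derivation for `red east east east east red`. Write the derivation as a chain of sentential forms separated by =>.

S => S east R => S east R east R => red east R east R => red east east east R => red east east east east S => red east east east east red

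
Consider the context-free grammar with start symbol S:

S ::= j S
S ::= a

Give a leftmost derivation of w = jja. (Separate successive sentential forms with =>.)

S => jS   [S ::= j S]
jS => jjS   [S ::= j S]
jjS => jja   [S ::= a]

S => jS => jjS => jja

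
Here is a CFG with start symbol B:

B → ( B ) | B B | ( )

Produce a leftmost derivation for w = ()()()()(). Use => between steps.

B => BB   [B → B B]
BB => BBB   [B → B B]
BBB => BBBB   [B → B B]
BBBB => BBBBB   [B → B B]
BBBBB => ()BBBB   [B → ( )]
()BBBB => ()()BBB   [B → ( )]
()()BBB => ()()()BB   [B → ( )]
()()()BB => ()()()()B   [B → ( )]
()()()()B => ()()()()()   [B → ( )]

B => BB => BBB => BBBB => BBBBB => ()BBBB => ()()BBB => ()()()BB => ()()()()B => ()()()()()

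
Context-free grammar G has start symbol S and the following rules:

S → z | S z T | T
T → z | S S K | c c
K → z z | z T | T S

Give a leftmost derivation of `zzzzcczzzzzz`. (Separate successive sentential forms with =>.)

S => SzT => zzT => zzSSK => zzTSK => zzSSKSK => zzSzTSKSK => zzzzTSKSK => zzzzccSKSK => zzzzcczKSK => zzzzcczzzSK => zzzzcczzzzK => zzzzcczzzzzz

S => SzT   [S → S z T]
SzT => zzT   [S → z]
zzT => zzSSK   [T → S S K]
zzSSK => zzTSK   [S → T]
zzTSK => zzSSKSK   [T → S S K]
zzSSKSK => zzSzTSKSK   [S → S z T]
zzSzTSKSK => zzzzTSKSK   [S → z]
zzzzTSKSK => zzzzccSKSK   [T → c c]
zzzzccSKSK => zzzzcczKSK   [S → z]
zzzzcczKSK => zzzzcczzzSK   [K → z z]
zzzzcczzzSK => zzzzcczzzzK   [S → z]
zzzzcczzzzK => zzzzcczzzzzz   [K → z z]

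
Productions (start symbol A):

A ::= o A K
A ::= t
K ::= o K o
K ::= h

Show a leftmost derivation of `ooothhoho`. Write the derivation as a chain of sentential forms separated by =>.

A => oAK => ooAKK => oooAKKK => oootKKK => ooothKK => ooothhK => ooothhoKo => ooothhoho

A => oAK   [A ::= o A K]
oAK => ooAKK   [A ::= o A K]
ooAKK => oooAKKK   [A ::= o A K]
oooAKKK => oootKKK   [A ::= t]
oootKKK => ooothKK   [K ::= h]
ooothKK => ooothhK   [K ::= h]
ooothhK => ooothhoKo   [K ::= o K o]
ooothhoKo => ooothhoho   [K ::= h]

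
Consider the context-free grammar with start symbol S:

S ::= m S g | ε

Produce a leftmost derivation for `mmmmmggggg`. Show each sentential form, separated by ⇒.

S ⇒ mSg ⇒ mmSgg ⇒ mmmSggg ⇒ mmmmSgggg ⇒ mmmmmSggggg ⇒ mmmmmggggg

S ⇒ mSg   [S ::= m S g]
mSg ⇒ mmSgg   [S ::= m S g]
mmSgg ⇒ mmmSggg   [S ::= m S g]
mmmSggg ⇒ mmmmSgggg   [S ::= m S g]
mmmmSgggg ⇒ mmmmmSggggg   [S ::= m S g]
mmmmmSggggg ⇒ mmmmmggggg   [S ::= ε]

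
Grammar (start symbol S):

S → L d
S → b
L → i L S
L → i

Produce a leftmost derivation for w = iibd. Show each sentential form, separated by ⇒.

S⇒Ld⇒iLSd⇒iiSd⇒iibd

S ⇒ Ld   [S → L d]
Ld ⇒ iLSd   [L → i L S]
iLSd ⇒ iiSd   [L → i]
iiSd ⇒ iibd   [S → b]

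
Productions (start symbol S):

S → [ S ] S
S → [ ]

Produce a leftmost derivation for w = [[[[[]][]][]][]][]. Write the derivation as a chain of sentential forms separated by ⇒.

S⇒[S]S⇒[[S]S]S⇒[[[S]S]S]S⇒[[[[S]S]S]S]S⇒[[[[[]]S]S]S]S⇒[[[[[]][]]S]S]S⇒[[[[[]][]][]]S]S⇒[[[[[]][]][]][]]S⇒[[[[[]][]][]][]][]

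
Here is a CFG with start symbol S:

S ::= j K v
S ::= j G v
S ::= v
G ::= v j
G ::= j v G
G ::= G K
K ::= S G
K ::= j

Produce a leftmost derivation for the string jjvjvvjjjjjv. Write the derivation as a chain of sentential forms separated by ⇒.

S ⇒ jGv   [S ::= j G v]
jGv ⇒ jGKv   [G ::= G K]
jGKv ⇒ jjvGKv   [G ::= j v G]
jjvGKv ⇒ jjvGKKv   [G ::= G K]
jjvGKKv ⇒ jjvGKKKv   [G ::= G K]
jjvGKKKv ⇒ jjvGKKKKv   [G ::= G K]
jjvGKKKKv ⇒ jjvjvGKKKKv   [G ::= j v G]
jjvjvGKKKKv ⇒ jjvjvvjKKKKv   [G ::= v j]
jjvjvvjKKKKv ⇒ jjvjvvjjKKKv   [K ::= j]
jjvjvvjjKKKv ⇒ jjvjvvjjjKKv   [K ::= j]
jjvjvvjjjKKv ⇒ jjvjvvjjjjKv   [K ::= j]
jjvjvvjjjjKv ⇒ jjvjvvjjjjjv   [K ::= j]

S ⇒ jGv ⇒ jGKv ⇒ jjvGKv ⇒ jjvGKKv ⇒ jjvGKKKv ⇒ jjvGKKKKv ⇒ jjvjvGKKKKv ⇒ jjvjvvjKKKKv ⇒ jjvjvvjjKKKv ⇒ jjvjvvjjjKKv ⇒ jjvjvvjjjjKv ⇒ jjvjvvjjjjjv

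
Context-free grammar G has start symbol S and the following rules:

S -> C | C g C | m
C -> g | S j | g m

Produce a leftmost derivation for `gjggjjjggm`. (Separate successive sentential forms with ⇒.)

S ⇒ CgC ⇒ SjgC ⇒ CjgC ⇒ SjjgC ⇒ CjjgC ⇒ SjjjgC ⇒ CgCjjjgC ⇒ SjgCjjjgC ⇒ CjgCjjjgC ⇒ gjgCjjjgC ⇒ gjggjjjgC ⇒ gjggjjjggm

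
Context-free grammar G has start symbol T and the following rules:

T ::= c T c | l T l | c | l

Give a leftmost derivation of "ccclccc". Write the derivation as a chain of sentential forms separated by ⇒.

T ⇒ cTc ⇒ ccTcc ⇒ cccTccc ⇒ ccclccc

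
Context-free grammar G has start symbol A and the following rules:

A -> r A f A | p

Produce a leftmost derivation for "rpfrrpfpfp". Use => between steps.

A => rAfA => rpfA => rpfrAfA => rpfrrAfAfA => rpfrrpfAfA => rpfrrpfpfA => rpfrrpfpfp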